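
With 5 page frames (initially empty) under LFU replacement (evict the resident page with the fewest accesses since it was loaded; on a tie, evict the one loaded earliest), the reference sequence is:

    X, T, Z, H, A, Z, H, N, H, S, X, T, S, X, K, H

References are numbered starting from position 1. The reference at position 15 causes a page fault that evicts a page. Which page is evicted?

T

pos 1: X -> fault, frames (X)
pos 2: T -> fault, frames (X T)
pos 3: Z -> fault, frames (X T Z)
pos 4: H -> fault, frames (X T Z H)
pos 5: A -> fault, frames (X T Z H A)
pos 6: Z -> hit
pos 7: H -> hit
pos 8: N -> fault, evict X, frames (T Z H A N)
pos 9: H -> hit
pos 10: S -> fault, evict T, frames (Z H A N S)
pos 11: X -> fault, evict A, frames (Z H N S X)
pos 12: T -> fault, evict N, frames (Z H S X T)
pos 13: S -> hit
pos 14: X -> hit
pos 15: K -> fault, evict T, frames (Z H S X K)
At position 15, page T is evicted.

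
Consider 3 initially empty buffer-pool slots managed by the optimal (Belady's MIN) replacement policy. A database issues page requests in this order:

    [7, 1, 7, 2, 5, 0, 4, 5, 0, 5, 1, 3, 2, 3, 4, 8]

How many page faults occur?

7 → miss, frames {7}
1 → miss, frames {7,1}
7 → hit
2 → miss, frames {7,1,2}
5 → miss, evict 7, frames {1,2,5}
0 → miss, evict 2, frames {1,5,0}
4 → miss, evict 1, frames {5,0,4}
5 → hit
0 → hit
5 → hit
1 → miss, evict 0, frames {5,4,1}
3 → miss, evict 1, frames {5,4,3}
2 → miss, evict 5, frames {4,3,2}
3 → hit
4 → hit
8 → miss, evict 2, frames {4,3,8}
Page faults: 10.

10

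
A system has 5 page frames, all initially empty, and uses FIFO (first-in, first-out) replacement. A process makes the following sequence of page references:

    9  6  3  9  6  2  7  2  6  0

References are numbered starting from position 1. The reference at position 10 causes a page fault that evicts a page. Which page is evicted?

9

pos 1: 9: miss, frames [9]
pos 2: 6: miss, frames [9, 6]
pos 3: 3: miss, frames [9, 6, 3]
pos 4: 9: hit
pos 5: 6: hit
pos 6: 2: miss, frames [9, 6, 3, 2]
pos 7: 7: miss, frames [9, 6, 3, 2, 7]
pos 8: 2: hit
pos 9: 6: hit
pos 10: 0: miss, evict 9, frames [6, 3, 2, 7, 0]
At position 10, page 9 is evicted.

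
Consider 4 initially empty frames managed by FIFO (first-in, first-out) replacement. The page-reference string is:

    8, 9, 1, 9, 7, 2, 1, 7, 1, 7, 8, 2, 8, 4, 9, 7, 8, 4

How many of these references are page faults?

8: fault, frames [8]
9: fault, frames [8, 9]
1: fault, frames [8, 9, 1]
9: hit
7: fault, frames [8, 9, 1, 7]
2: fault, evict 8, frames [9, 1, 7, 2]
1: hit
7: hit
1: hit
7: hit
8: fault, evict 9, frames [1, 7, 2, 8]
2: hit
8: hit
4: fault, evict 1, frames [7, 2, 8, 4]
9: fault, evict 7, frames [2, 8, 4, 9]
7: fault, evict 2, frames [8, 4, 9, 7]
8: hit
4: hit
Page faults: 9.

9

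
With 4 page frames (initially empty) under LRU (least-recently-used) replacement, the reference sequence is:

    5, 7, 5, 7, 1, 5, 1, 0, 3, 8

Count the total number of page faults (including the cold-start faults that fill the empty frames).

6

5: fault, frames (5)
7: fault, frames (5 7)
5: hit
7: hit
1: fault, frames (5 7 1)
5: hit
1: hit
0: fault, frames (7 5 1 0)
3: fault, evict 7, frames (5 1 0 3)
8: fault, evict 5, frames (1 0 3 8)
Page faults: 6.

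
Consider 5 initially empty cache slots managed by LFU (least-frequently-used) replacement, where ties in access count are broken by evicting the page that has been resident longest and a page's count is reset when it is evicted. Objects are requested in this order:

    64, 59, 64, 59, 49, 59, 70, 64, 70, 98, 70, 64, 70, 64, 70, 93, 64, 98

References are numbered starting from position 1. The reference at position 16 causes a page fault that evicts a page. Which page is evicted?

pos 1: 64: miss, frames (64)
pos 2: 59: miss, frames (64 59)
pos 3: 64: hit
pos 4: 59: hit
pos 5: 49: miss, frames (64 59 49)
pos 6: 59: hit
pos 7: 70: miss, frames (64 59 49 70)
pos 8: 64: hit
pos 9: 70: hit
pos 10: 98: miss, frames (64 59 49 70 98)
pos 11: 70: hit
pos 12: 64: hit
pos 13: 70: hit
pos 14: 64: hit
pos 15: 70: hit
pos 16: 93: miss, evict 49, frames (64 59 70 98 93)
At position 16, page 49 is evicted.

49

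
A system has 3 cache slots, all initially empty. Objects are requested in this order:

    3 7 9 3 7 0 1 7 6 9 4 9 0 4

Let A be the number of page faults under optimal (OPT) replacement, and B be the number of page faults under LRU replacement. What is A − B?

-1

Under OPT: F F F . . F F . F . F . F . → 8 faults.
Under LRU: F F F . . F F . F F F . F . → 9 faults.
A − B = 8 − 9 = -1.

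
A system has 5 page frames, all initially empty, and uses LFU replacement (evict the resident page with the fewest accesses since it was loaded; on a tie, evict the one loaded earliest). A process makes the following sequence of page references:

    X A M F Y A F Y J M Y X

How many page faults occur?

7

X: fault, frames [X]
A: fault, frames [X, A]
M: fault, frames [X, A, M]
F: fault, frames [X, A, M, F]
Y: fault, frames [X, A, M, F, Y]
A: hit
F: hit
Y: hit
J: fault, evict X, frames [A, M, F, Y, J]
M: hit
Y: hit
X: fault, evict J, frames [A, M, F, Y, X]
Page faults: 7.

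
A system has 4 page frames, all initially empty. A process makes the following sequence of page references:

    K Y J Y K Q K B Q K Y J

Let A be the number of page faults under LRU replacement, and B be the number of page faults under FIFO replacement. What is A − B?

Under LRU: F F F . . F . F . . . F → 6 faults.
Under FIFO: F F F . . F . F . F F F → 8 faults.
A − B = 6 − 8 = -2.

-2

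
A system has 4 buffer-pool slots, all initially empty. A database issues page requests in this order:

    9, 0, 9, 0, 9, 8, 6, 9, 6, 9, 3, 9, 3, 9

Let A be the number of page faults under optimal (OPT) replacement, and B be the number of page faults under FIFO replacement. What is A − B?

Under OPT: F F . . . F F . . . F . . . → 5 faults.
Under FIFO: F F . . . F F . . . F F . . → 6 faults.
A − B = 5 − 6 = -1.

-1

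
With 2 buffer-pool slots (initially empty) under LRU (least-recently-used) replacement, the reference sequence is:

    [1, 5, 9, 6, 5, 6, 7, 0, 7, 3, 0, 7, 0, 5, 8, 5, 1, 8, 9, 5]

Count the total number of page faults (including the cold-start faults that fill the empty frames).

1 → miss, frames (1)
5 → miss, frames (1 5)
9 → miss, evict 1, frames (5 9)
6 → miss, evict 5, frames (9 6)
5 → miss, evict 9, frames (6 5)
6 → hit
7 → miss, evict 5, frames (6 7)
0 → miss, evict 6, frames (7 0)
7 → hit
3 → miss, evict 0, frames (7 3)
0 → miss, evict 7, frames (3 0)
7 → miss, evict 3, frames (0 7)
0 → hit
5 → miss, evict 7, frames (0 5)
8 → miss, evict 0, frames (5 8)
5 → hit
1 → miss, evict 8, frames (5 1)
8 → miss, evict 5, frames (1 8)
9 → miss, evict 1, frames (8 9)
5 → miss, evict 8, frames (9 5)
Page faults: 16.

16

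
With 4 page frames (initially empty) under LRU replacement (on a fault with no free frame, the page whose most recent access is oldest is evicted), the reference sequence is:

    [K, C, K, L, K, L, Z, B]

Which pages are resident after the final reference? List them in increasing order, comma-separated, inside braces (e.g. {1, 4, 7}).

K → fault, frames (K)
C → fault, frames (K C)
K → hit
L → fault, frames (C K L)
K → hit
L → hit
Z → fault, frames (C K L Z)
B → fault, evict C, frames (K L Z B)

{B, K, L, Z}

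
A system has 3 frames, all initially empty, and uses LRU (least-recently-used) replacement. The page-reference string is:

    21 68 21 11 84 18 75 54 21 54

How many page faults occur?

21: fault, frames (21)
68: fault, frames (21 68)
21: hit
11: fault, frames (68 21 11)
84: fault, evict 68, frames (21 11 84)
18: fault, evict 21, frames (11 84 18)
75: fault, evict 11, frames (84 18 75)
54: fault, evict 84, frames (18 75 54)
21: fault, evict 18, frames (75 54 21)
54: hit
Page faults: 8.

8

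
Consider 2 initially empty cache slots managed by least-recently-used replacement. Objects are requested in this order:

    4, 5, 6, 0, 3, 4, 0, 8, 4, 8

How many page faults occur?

4 → fault, frames [4]
5 → fault, frames [4, 5]
6 → fault, evict 4, frames [5, 6]
0 → fault, evict 5, frames [6, 0]
3 → fault, evict 6, frames [0, 3]
4 → fault, evict 0, frames [3, 4]
0 → fault, evict 3, frames [4, 0]
8 → fault, evict 4, frames [0, 8]
4 → fault, evict 0, frames [8, 4]
8 → hit
Page faults: 9.

9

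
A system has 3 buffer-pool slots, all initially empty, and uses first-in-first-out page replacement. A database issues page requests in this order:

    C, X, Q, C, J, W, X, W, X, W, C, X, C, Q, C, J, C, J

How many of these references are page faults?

C: fault, frames [C]
X: fault, frames [C, X]
Q: fault, frames [C, X, Q]
C: hit
J: fault, evict C, frames [X, Q, J]
W: fault, evict X, frames [Q, J, W]
X: fault, evict Q, frames [J, W, X]
W: hit
X: hit
W: hit
C: fault, evict J, frames [W, X, C]
X: hit
C: hit
Q: fault, evict W, frames [X, C, Q]
C: hit
J: fault, evict X, frames [C, Q, J]
C: hit
J: hit
Page faults: 9.

9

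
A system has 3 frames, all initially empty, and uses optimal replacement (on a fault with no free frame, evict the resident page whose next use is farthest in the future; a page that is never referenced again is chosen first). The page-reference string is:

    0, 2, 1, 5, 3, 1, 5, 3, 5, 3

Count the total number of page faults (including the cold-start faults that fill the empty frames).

0: fault, frames (0)
2: fault, frames (0 2)
1: fault, frames (0 2 1)
5: fault, evict 2, frames (0 1 5)
3: fault, evict 0, frames (1 5 3)
1: hit
5: hit
3: hit
5: hit
3: hit
Page faults: 5.

5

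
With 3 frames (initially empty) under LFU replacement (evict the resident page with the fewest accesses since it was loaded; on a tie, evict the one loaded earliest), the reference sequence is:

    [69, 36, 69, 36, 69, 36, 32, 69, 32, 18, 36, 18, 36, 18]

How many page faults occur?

69: fault, frames [69]
36: fault, frames [69, 36]
69: hit
36: hit
69: hit
36: hit
32: fault, frames [69, 36, 32]
69: hit
32: hit
18: fault, evict 32, frames [69, 36, 18]
36: hit
18: hit
36: hit
18: hit
Page faults: 4.

4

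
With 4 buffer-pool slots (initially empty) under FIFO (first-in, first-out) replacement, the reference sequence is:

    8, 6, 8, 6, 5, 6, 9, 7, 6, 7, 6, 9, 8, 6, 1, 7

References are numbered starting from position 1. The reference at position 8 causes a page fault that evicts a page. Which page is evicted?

8

pos 1: 8 -> miss, frames {8}
pos 2: 6 -> miss, frames {8,6}
pos 3: 8 -> hit
pos 4: 6 -> hit
pos 5: 5 -> miss, frames {8,6,5}
pos 6: 6 -> hit
pos 7: 9 -> miss, frames {8,6,5,9}
pos 8: 7 -> miss, evict 8, frames {6,5,9,7}
At position 8, page 8 is evicted.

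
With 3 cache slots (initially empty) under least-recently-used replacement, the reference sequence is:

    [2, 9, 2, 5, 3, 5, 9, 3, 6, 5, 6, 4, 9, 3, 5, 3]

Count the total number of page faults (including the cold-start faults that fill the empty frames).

11

2: fault, frames (2)
9: fault, frames (2 9)
2: hit
5: fault, frames (9 2 5)
3: fault, evict 9, frames (2 5 3)
5: hit
9: fault, evict 2, frames (3 5 9)
3: hit
6: fault, evict 5, frames (9 3 6)
5: fault, evict 9, frames (3 6 5)
6: hit
4: fault, evict 3, frames (5 6 4)
9: fault, evict 5, frames (6 4 9)
3: fault, evict 6, frames (4 9 3)
5: fault, evict 4, frames (9 3 5)
3: hit
Page faults: 11.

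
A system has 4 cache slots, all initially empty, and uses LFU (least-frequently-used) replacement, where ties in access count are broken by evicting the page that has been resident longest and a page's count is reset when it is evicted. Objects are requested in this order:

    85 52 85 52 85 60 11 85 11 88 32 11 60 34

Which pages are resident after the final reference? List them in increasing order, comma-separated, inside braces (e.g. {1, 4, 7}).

{11, 34, 52, 85}

85: fault, frames [85]
52: fault, frames [85, 52]
85: hit
52: hit
85: hit
60: fault, frames [85, 52, 60]
11: fault, frames [85, 52, 60, 11]
85: hit
11: hit
88: fault, evict 60, frames [85, 52, 11, 88]
32: fault, evict 88, frames [85, 52, 11, 32]
11: hit
60: fault, evict 32, frames [85, 52, 11, 60]
34: fault, evict 60, frames [85, 52, 11, 34]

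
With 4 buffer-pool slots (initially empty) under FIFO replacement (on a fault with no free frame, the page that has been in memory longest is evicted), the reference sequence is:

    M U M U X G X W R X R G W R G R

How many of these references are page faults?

M: fault, frames [M]
U: fault, frames [M, U]
M: hit
U: hit
X: fault, frames [M, U, X]
G: fault, frames [M, U, X, G]
X: hit
W: fault, evict M, frames [U, X, G, W]
R: fault, evict U, frames [X, G, W, R]
X: hit
R: hit
G: hit
W: hit
R: hit
G: hit
R: hit
Page faults: 6.

6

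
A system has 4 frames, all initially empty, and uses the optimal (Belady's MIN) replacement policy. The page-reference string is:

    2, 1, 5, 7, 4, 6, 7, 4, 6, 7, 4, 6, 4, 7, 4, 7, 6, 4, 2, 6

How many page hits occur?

14

2 → fault, frames (2)
1 → fault, frames (2 1)
5 → fault, frames (2 1 5)
7 → fault, frames (2 1 5 7)
4 → fault, evict 5, frames (2 1 7 4)
6 → fault, evict 1, frames (2 7 4 6)
7 → hit
4 → hit
6 → hit
7 → hit
4 → hit
6 → hit
4 → hit
7 → hit
4 → hit
7 → hit
6 → hit
4 → hit
2 → hit
6 → hit
Hits: 14.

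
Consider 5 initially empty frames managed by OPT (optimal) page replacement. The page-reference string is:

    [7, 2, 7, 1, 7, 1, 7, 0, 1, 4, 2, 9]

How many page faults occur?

6

7 → fault, frames [7]
2 → fault, frames [7, 2]
7 → hit
1 → fault, frames [7, 2, 1]
7 → hit
1 → hit
7 → hit
0 → fault, frames [7, 2, 1, 0]
1 → hit
4 → fault, frames [7, 2, 1, 0, 4]
2 → hit
9 → fault, evict 4, frames [7, 2, 1, 0, 9]
Page faults: 6.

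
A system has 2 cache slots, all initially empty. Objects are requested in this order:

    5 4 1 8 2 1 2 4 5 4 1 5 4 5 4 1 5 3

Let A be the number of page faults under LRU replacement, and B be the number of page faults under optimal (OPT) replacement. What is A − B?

3

Under LRU: F F F F F F . F F . F F F . . F F F → 14 faults.
Under OPT: F F F F F . . F F . F . F . . F . F → 11 faults.
A − B = 14 − 11 = 3.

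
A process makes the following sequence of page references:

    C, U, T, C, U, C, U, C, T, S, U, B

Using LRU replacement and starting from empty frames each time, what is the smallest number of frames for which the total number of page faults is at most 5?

4

f=1: 12 faults
f=2: 9 faults
f=3: 6 faults
f=4: 5 faults
f=5: 5 faults
Smallest f with faults ≤ 5 is 4.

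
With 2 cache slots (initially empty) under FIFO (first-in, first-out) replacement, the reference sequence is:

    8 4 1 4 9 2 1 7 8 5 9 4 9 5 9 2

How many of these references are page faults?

8 → fault, frames [8]
4 → fault, frames [8, 4]
1 → fault, evict 8, frames [4, 1]
4 → hit
9 → fault, evict 4, frames [1, 9]
2 → fault, evict 1, frames [9, 2]
1 → fault, evict 9, frames [2, 1]
7 → fault, evict 2, frames [1, 7]
8 → fault, evict 1, frames [7, 8]
5 → fault, evict 7, frames [8, 5]
9 → fault, evict 8, frames [5, 9]
4 → fault, evict 5, frames [9, 4]
9 → hit
5 → fault, evict 9, frames [4, 5]
9 → fault, evict 4, frames [5, 9]
2 → fault, evict 5, frames [9, 2]
Page faults: 14.

14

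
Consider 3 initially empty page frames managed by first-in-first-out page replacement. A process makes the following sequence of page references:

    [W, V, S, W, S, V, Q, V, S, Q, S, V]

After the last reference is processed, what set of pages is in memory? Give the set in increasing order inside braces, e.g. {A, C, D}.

{Q, S, V}

W -> miss, frames {W}
V -> miss, frames {W,V}
S -> miss, frames {W,V,S}
W -> hit
S -> hit
V -> hit
Q -> miss, evict W, frames {V,S,Q}
V -> hit
S -> hit
Q -> hit
S -> hit
V -> hit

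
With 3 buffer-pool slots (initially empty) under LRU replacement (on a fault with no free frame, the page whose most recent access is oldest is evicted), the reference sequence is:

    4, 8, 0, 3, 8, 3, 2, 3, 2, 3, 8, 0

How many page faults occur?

6

4: fault, frames [4]
8: fault, frames [4, 8]
0: fault, frames [4, 8, 0]
3: fault, evict 4, frames [8, 0, 3]
8: hit
3: hit
2: fault, evict 0, frames [8, 3, 2]
3: hit
2: hit
3: hit
8: hit
0: fault, evict 2, frames [3, 8, 0]
Page faults: 6.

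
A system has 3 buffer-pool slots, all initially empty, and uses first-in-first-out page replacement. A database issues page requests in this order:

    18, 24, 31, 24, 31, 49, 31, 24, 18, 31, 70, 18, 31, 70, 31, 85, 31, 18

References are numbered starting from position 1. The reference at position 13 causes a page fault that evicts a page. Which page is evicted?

pos 1: 18: fault, frames {18}
pos 2: 24: fault, frames {18,24}
pos 3: 31: fault, frames {18,24,31}
pos 4: 24: hit
pos 5: 31: hit
pos 6: 49: fault, evict 18, frames {24,31,49}
pos 7: 31: hit
pos 8: 24: hit
pos 9: 18: fault, evict 24, frames {31,49,18}
pos 10: 31: hit
pos 11: 70: fault, evict 31, frames {49,18,70}
pos 12: 18: hit
pos 13: 31: fault, evict 49, frames {18,70,31}
At position 13, page 49 is evicted.

49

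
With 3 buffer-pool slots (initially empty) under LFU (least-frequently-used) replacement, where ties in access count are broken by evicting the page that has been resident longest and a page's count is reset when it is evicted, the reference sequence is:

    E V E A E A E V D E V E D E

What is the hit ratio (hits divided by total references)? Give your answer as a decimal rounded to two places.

0.57

E → fault, frames [E]
V → fault, frames [E, V]
E → hit
A → fault, frames [E, V, A]
E → hit
A → hit
E → hit
V → hit
D → fault, evict V, frames [E, A, D]
E → hit
V → fault, evict D, frames [E, A, V]
E → hit
D → fault, evict V, frames [E, A, D]
E → hit
Hits: 8 of 14 references → 8/14 = 0.5714.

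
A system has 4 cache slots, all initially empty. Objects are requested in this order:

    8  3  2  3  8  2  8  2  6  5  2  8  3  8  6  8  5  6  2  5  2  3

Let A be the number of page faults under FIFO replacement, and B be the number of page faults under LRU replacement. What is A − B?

Under FIFO: F F F . . . . . F F . F F . . . . . F . . . → 8 faults.
Under LRU: F F F . . . . . F F . . F . F . F . F . . F → 10 faults.
A − B = 8 − 10 = -2.

-2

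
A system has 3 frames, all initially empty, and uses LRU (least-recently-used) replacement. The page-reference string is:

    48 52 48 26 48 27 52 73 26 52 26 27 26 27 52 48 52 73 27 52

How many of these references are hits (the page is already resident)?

48 → miss, frames {48}
52 → miss, frames {48,52}
48 → hit
26 → miss, frames {52,48,26}
48 → hit
27 → miss, evict 52, frames {26,48,27}
52 → miss, evict 26, frames {48,27,52}
73 → miss, evict 48, frames {27,52,73}
26 → miss, evict 27, frames {52,73,26}
52 → hit
26 → hit
27 → miss, evict 73, frames {52,26,27}
26 → hit
27 → hit
52 → hit
48 → miss, evict 26, frames {27,52,48}
52 → hit
73 → miss, evict 27, frames {48,52,73}
27 → miss, evict 48, frames {52,73,27}
52 → hit
Hits: 9.

9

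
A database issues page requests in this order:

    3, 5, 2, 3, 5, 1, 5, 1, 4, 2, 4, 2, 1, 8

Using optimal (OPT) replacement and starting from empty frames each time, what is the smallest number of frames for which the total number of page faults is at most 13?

f=1: 14 faults
f=2: 9 faults
f=3: 6 faults
f=4: 6 faults
f=5: 6 faults
f=6: 6 faults
Smallest f with faults ≤ 13 is 2.

2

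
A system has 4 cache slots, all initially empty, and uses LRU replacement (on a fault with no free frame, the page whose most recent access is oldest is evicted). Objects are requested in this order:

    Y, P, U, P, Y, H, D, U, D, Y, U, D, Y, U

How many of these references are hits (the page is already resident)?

8

Y: fault, frames [Y]
P: fault, frames [Y, P]
U: fault, frames [Y, P, U]
P: hit
Y: hit
H: fault, frames [U, P, Y, H]
D: fault, evict U, frames [P, Y, H, D]
U: fault, evict P, frames [Y, H, D, U]
D: hit
Y: hit
U: hit
D: hit
Y: hit
U: hit
Hits: 8.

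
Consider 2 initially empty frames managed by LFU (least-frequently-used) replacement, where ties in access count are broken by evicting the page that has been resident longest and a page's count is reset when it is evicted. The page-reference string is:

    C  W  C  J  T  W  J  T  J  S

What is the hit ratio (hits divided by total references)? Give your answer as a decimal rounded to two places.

C: miss, frames {C}
W: miss, frames {C,W}
C: hit
J: miss, evict W, frames {C,J}
T: miss, evict J, frames {C,T}
W: miss, evict T, frames {C,W}
J: miss, evict W, frames {C,J}
T: miss, evict J, frames {C,T}
J: miss, evict T, frames {C,J}
S: miss, evict J, frames {C,S}
Hits: 1 of 10 references → 1/10 = 0.1000.

0.10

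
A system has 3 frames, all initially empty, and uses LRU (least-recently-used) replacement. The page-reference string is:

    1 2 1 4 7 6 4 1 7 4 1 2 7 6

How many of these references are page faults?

10

1 -> fault, frames [1]
2 -> fault, frames [1, 2]
1 -> hit
4 -> fault, frames [2, 1, 4]
7 -> fault, evict 2, frames [1, 4, 7]
6 -> fault, evict 1, frames [4, 7, 6]
4 -> hit
1 -> fault, evict 7, frames [6, 4, 1]
7 -> fault, evict 6, frames [4, 1, 7]
4 -> hit
1 -> hit
2 -> fault, evict 7, frames [4, 1, 2]
7 -> fault, evict 4, frames [1, 2, 7]
6 -> fault, evict 1, frames [2, 7, 6]
Page faults: 10.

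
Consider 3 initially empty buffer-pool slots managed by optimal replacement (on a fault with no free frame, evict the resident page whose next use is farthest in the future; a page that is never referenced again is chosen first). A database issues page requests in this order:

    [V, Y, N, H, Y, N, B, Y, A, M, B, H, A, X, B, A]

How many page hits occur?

V -> miss, frames [V]
Y -> miss, frames [V, Y]
N -> miss, frames [V, Y, N]
H -> miss, evict V, frames [Y, N, H]
Y -> hit
N -> hit
B -> miss, evict N, frames [Y, H, B]
Y -> hit
A -> miss, evict Y, frames [H, B, A]
M -> miss, evict A, frames [H, B, M]
B -> hit
H -> hit
A -> miss, evict M, frames [H, B, A]
X -> miss, evict H, frames [B, A, X]
B -> hit
A -> hit
Hits: 7.

7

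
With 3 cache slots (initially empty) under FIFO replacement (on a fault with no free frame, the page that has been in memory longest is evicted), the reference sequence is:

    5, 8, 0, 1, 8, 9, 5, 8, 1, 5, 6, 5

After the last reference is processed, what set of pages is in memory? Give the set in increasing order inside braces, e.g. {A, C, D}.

{1, 5, 6}

5: fault, frames [5]
8: fault, frames [5, 8]
0: fault, frames [5, 8, 0]
1: fault, evict 5, frames [8, 0, 1]
8: hit
9: fault, evict 8, frames [0, 1, 9]
5: fault, evict 0, frames [1, 9, 5]
8: fault, evict 1, frames [9, 5, 8]
1: fault, evict 9, frames [5, 8, 1]
5: hit
6: fault, evict 5, frames [8, 1, 6]
5: fault, evict 8, frames [1, 6, 5]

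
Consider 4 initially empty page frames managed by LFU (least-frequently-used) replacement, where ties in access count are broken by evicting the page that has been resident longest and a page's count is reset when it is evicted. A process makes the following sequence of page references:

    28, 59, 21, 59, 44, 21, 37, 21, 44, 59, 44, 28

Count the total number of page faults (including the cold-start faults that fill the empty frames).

6

28 -> miss, frames {28}
59 -> miss, frames {28,59}
21 -> miss, frames {28,59,21}
59 -> hit
44 -> miss, frames {28,59,21,44}
21 -> hit
37 -> miss, evict 28, frames {59,21,44,37}
21 -> hit
44 -> hit
59 -> hit
44 -> hit
28 -> miss, evict 37, frames {59,21,44,28}
Page faults: 6.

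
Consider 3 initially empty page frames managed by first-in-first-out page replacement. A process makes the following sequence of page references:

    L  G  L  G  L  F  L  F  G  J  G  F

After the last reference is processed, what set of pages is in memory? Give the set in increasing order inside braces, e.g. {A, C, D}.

L → fault, frames (L)
G → fault, frames (L G)
L → hit
G → hit
L → hit
F → fault, frames (L G F)
L → hit
F → hit
G → hit
J → fault, evict L, frames (G F J)
G → hit
F → hit

{F, G, J}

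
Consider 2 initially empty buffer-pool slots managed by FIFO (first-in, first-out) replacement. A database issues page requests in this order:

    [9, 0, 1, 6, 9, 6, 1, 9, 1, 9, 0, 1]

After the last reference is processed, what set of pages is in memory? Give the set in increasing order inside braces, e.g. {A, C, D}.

9 -> miss, frames [9]
0 -> miss, frames [9, 0]
1 -> miss, evict 9, frames [0, 1]
6 -> miss, evict 0, frames [1, 6]
9 -> miss, evict 1, frames [6, 9]
6 -> hit
1 -> miss, evict 6, frames [9, 1]
9 -> hit
1 -> hit
9 -> hit
0 -> miss, evict 9, frames [1, 0]
1 -> hit

{0, 1}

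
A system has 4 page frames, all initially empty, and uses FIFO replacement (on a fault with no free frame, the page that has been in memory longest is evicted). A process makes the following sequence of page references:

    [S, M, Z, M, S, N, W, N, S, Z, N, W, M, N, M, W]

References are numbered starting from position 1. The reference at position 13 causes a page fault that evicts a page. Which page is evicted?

Z

pos 1: S -> miss, frames {S}
pos 2: M -> miss, frames {S,M}
pos 3: Z -> miss, frames {S,M,Z}
pos 4: M -> hit
pos 5: S -> hit
pos 6: N -> miss, frames {S,M,Z,N}
pos 7: W -> miss, evict S, frames {M,Z,N,W}
pos 8: N -> hit
pos 9: S -> miss, evict M, frames {Z,N,W,S}
pos 10: Z -> hit
pos 11: N -> hit
pos 12: W -> hit
pos 13: M -> miss, evict Z, frames {N,W,S,M}
At position 13, page Z is evicted.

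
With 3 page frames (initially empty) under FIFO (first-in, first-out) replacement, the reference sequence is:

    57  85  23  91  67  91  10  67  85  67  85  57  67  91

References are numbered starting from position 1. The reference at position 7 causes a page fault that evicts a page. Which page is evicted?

pos 1: 57: fault, frames {57}
pos 2: 85: fault, frames {57,85}
pos 3: 23: fault, frames {57,85,23}
pos 4: 91: fault, evict 57, frames {85,23,91}
pos 5: 67: fault, evict 85, frames {23,91,67}
pos 6: 91: hit
pos 7: 10: fault, evict 23, frames {91,67,10}
At position 7, page 23 is evicted.

23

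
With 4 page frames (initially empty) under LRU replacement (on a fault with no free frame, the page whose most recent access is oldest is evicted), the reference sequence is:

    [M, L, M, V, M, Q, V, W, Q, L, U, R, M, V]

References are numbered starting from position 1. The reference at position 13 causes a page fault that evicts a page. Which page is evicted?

Q

pos 1: M -> fault, frames [M]
pos 2: L -> fault, frames [M, L]
pos 3: M -> hit
pos 4: V -> fault, frames [L, M, V]
pos 5: M -> hit
pos 6: Q -> fault, frames [L, V, M, Q]
pos 7: V -> hit
pos 8: W -> fault, evict L, frames [M, Q, V, W]
pos 9: Q -> hit
pos 10: L -> fault, evict M, frames [V, W, Q, L]
pos 11: U -> fault, evict V, frames [W, Q, L, U]
pos 12: R -> fault, evict W, frames [Q, L, U, R]
pos 13: M -> fault, evict Q, frames [L, U, R, M]
At position 13, page Q is evicted.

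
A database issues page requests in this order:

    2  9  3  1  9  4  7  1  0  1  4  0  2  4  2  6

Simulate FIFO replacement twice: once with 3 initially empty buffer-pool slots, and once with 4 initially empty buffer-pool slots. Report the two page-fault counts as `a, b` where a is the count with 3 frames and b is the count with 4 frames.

3 frames: F F F F . F F . F F F . F . . F → 11 faults.
4 frames: F F F F . F F . F . . . F . . F → 9 faults.
9 < 11: adding a frame reduced faults, as is typical.

11, 9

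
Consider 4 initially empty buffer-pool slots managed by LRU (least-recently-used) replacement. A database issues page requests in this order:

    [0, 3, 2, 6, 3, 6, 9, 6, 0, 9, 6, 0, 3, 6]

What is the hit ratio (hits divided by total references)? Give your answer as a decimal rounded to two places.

0.57

0 → fault, frames (0)
3 → fault, frames (0 3)
2 → fault, frames (0 3 2)
6 → fault, frames (0 3 2 6)
3 → hit
6 → hit
9 → fault, evict 0, frames (2 3 6 9)
6 → hit
0 → fault, evict 2, frames (3 9 6 0)
9 → hit
6 → hit
0 → hit
3 → hit
6 → hit
Hits: 8 of 14 references → 8/14 = 0.5714.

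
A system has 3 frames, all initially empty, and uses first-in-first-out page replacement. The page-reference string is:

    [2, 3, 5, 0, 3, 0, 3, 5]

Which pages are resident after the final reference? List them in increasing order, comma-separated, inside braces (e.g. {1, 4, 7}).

{0, 3, 5}

2 → miss, frames [2]
3 → miss, frames [2, 3]
5 → miss, frames [2, 3, 5]
0 → miss, evict 2, frames [3, 5, 0]
3 → hit
0 → hit
3 → hit
5 → hit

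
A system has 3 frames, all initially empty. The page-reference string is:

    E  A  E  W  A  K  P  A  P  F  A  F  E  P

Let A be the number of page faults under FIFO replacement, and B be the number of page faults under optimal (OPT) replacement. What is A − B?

Under FIFO: F F . F . F F F . F . . F F → 9 faults.
Under OPT: F F . F . F F . . F . . . F → 7 faults.
A − B = 9 − 7 = 2.

2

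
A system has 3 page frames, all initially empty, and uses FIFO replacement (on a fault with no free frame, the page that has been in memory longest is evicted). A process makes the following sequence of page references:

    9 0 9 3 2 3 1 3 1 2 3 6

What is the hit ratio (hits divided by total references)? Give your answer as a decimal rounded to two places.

9 → fault, frames (9)
0 → fault, frames (9 0)
9 → hit
3 → fault, frames (9 0 3)
2 → fault, evict 9, frames (0 3 2)
3 → hit
1 → fault, evict 0, frames (3 2 1)
3 → hit
1 → hit
2 → hit
3 → hit
6 → fault, evict 3, frames (2 1 6)
Hits: 6 of 12 references → 6/12 = 0.5000.

0.50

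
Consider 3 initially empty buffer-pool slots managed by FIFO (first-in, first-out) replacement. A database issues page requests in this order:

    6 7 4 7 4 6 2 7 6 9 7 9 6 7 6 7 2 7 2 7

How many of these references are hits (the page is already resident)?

6: fault, frames {6}
7: fault, frames {6,7}
4: fault, frames {6,7,4}
7: hit
4: hit
6: hit
2: fault, evict 6, frames {7,4,2}
7: hit
6: fault, evict 7, frames {4,2,6}
9: fault, evict 4, frames {2,6,9}
7: fault, evict 2, frames {6,9,7}
9: hit
6: hit
7: hit
6: hit
7: hit
2: fault, evict 6, frames {9,7,2}
7: hit
2: hit
7: hit
Hits: 12.

12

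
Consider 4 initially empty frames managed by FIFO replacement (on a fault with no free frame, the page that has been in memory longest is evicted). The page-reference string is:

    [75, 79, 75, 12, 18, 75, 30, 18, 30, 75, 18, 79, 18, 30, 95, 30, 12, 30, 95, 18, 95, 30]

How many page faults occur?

75 → fault, frames {75}
79 → fault, frames {75,79}
75 → hit
12 → fault, frames {75,79,12}
18 → fault, frames {75,79,12,18}
75 → hit
30 → fault, evict 75, frames {79,12,18,30}
18 → hit
30 → hit
75 → fault, evict 79, frames {12,18,30,75}
18 → hit
79 → fault, evict 12, frames {18,30,75,79}
18 → hit
30 → hit
95 → fault, evict 18, frames {30,75,79,95}
30 → hit
12 → fault, evict 30, frames {75,79,95,12}
30 → fault, evict 75, frames {79,95,12,30}
95 → hit
18 → fault, evict 79, frames {95,12,30,18}
95 → hit
30 → hit
Page faults: 11.

11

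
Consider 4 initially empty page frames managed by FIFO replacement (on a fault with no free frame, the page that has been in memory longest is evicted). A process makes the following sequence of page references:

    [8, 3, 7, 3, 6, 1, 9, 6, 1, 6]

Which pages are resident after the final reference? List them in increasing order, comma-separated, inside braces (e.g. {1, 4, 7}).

8 -> fault, frames (8)
3 -> fault, frames (8 3)
7 -> fault, frames (8 3 7)
3 -> hit
6 -> fault, frames (8 3 7 6)
1 -> fault, evict 8, frames (3 7 6 1)
9 -> fault, evict 3, frames (7 6 1 9)
6 -> hit
1 -> hit
6 -> hit

{1, 6, 7, 9}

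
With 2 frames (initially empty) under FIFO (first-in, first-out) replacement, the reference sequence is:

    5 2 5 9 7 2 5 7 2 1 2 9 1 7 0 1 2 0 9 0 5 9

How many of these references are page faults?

5 → fault, frames [5]
2 → fault, frames [5, 2]
5 → hit
9 → fault, evict 5, frames [2, 9]
7 → fault, evict 2, frames [9, 7]
2 → fault, evict 9, frames [7, 2]
5 → fault, evict 7, frames [2, 5]
7 → fault, evict 2, frames [5, 7]
2 → fault, evict 5, frames [7, 2]
1 → fault, evict 7, frames [2, 1]
2 → hit
9 → fault, evict 2, frames [1, 9]
1 → hit
7 → fault, evict 1, frames [9, 7]
0 → fault, evict 9, frames [7, 0]
1 → fault, evict 7, frames [0, 1]
2 → fault, evict 0, frames [1, 2]
0 → fault, evict 1, frames [2, 0]
9 → fault, evict 2, frames [0, 9]
0 → hit
5 → fault, evict 0, frames [9, 5]
9 → hit
Page faults: 17.

17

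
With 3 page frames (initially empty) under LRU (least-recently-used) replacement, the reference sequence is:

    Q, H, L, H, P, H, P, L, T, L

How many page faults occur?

5

Q -> miss, frames [Q]
H -> miss, frames [Q, H]
L -> miss, frames [Q, H, L]
H -> hit
P -> miss, evict Q, frames [L, H, P]
H -> hit
P -> hit
L -> hit
T -> miss, evict H, frames [P, L, T]
L -> hit
Page faults: 5.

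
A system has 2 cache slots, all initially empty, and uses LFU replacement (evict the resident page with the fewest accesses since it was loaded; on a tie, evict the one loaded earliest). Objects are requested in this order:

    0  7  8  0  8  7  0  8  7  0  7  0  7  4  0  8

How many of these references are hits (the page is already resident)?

0 → miss, frames (0)
7 → miss, frames (0 7)
8 → miss, evict 0, frames (7 8)
0 → miss, evict 7, frames (8 0)
8 → hit
7 → miss, evict 0, frames (8 7)
0 → miss, evict 7, frames (8 0)
8 → hit
7 → miss, evict 0, frames (8 7)
0 → miss, evict 7, frames (8 0)
7 → miss, evict 0, frames (8 7)
0 → miss, evict 7, frames (8 0)
7 → miss, evict 0, frames (8 7)
4 → miss, evict 7, frames (8 4)
0 → miss, evict 4, frames (8 0)
8 → hit
Hits: 3.

3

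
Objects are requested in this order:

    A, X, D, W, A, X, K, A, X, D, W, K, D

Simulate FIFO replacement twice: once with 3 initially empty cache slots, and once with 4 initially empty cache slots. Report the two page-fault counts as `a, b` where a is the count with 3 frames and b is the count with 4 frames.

9, 10

3 frames: F F F F F F F . . F F . . → 9 faults.
4 frames: F F F F . . F F F F F F . → 10 faults.
10 > 9: adding a frame increased faults — Belady's anomaly.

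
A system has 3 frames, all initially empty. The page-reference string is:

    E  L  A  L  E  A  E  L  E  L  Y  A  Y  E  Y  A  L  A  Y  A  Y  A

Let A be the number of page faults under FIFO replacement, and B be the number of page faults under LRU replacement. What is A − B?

Under FIFO: F F F . . . . . . . F . . F . . F F F . . . → 8 faults.
Under LRU: F F F . . . . . . . F F . F . . F . . . . . → 7 faults.
A − B = 8 − 7 = 1.

1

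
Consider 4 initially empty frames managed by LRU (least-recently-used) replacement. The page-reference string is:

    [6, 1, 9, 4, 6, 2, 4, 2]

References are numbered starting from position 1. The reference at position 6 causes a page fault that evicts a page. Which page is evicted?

pos 1: 6 → miss, frames {6}
pos 2: 1 → miss, frames {6,1}
pos 3: 9 → miss, frames {6,1,9}
pos 4: 4 → miss, frames {6,1,9,4}
pos 5: 6 → hit
pos 6: 2 → miss, evict 1, frames {9,4,6,2}
At position 6, page 1 is evicted.

1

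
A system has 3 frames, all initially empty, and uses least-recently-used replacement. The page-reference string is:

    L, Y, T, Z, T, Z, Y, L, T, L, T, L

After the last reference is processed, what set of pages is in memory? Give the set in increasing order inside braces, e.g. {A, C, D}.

{L, T, Y}

L → fault, frames (L)
Y → fault, frames (L Y)
T → fault, frames (L Y T)
Z → fault, evict L, frames (Y T Z)
T → hit
Z → hit
Y → hit
L → fault, evict T, frames (Z Y L)
T → fault, evict Z, frames (Y L T)
L → hit
T → hit
L → hit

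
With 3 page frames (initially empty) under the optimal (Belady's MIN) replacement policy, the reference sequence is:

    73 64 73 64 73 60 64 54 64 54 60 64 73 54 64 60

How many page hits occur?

10

73 → miss, frames [73]
64 → miss, frames [73, 64]
73 → hit
64 → hit
73 → hit
60 → miss, frames [73, 64, 60]
64 → hit
54 → miss, evict 73, frames [64, 60, 54]
64 → hit
54 → hit
60 → hit
64 → hit
73 → miss, evict 60, frames [64, 54, 73]
54 → hit
64 → hit
60 → miss, evict 73, frames [64, 54, 60]
Hits: 10.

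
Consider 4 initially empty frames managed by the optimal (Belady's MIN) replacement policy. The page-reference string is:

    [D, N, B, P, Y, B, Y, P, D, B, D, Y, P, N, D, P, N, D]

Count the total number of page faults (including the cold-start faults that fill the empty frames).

D → fault, frames [D]
N → fault, frames [D, N]
B → fault, frames [D, N, B]
P → fault, frames [D, N, B, P]
Y → fault, evict N, frames [D, B, P, Y]
B → hit
Y → hit
P → hit
D → hit
B → hit
D → hit
Y → hit
P → hit
N → fault, evict Y, frames [D, B, P, N]
D → hit
P → hit
N → hit
D → hit
Page faults: 6.

6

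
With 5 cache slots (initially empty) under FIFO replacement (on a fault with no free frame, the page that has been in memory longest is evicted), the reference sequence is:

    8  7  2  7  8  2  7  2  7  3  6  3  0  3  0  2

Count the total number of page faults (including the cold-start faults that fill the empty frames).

8 -> miss, frames {8}
7 -> miss, frames {8,7}
2 -> miss, frames {8,7,2}
7 -> hit
8 -> hit
2 -> hit
7 -> hit
2 -> hit
7 -> hit
3 -> miss, frames {8,7,2,3}
6 -> miss, frames {8,7,2,3,6}
3 -> hit
0 -> miss, evict 8, frames {7,2,3,6,0}
3 -> hit
0 -> hit
2 -> hit
Page faults: 6.

6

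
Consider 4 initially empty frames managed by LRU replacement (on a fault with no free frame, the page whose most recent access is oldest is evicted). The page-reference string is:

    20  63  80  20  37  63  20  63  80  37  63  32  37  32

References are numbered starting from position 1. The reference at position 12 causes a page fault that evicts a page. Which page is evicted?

20

pos 1: 20 -> miss, frames [20]
pos 2: 63 -> miss, frames [20, 63]
pos 3: 80 -> miss, frames [20, 63, 80]
pos 4: 20 -> hit
pos 5: 37 -> miss, frames [63, 80, 20, 37]
pos 6: 63 -> hit
pos 7: 20 -> hit
pos 8: 63 -> hit
pos 9: 80 -> hit
pos 10: 37 -> hit
pos 11: 63 -> hit
pos 12: 32 -> miss, evict 20, frames [80, 37, 63, 32]
At position 12, page 20 is evicted.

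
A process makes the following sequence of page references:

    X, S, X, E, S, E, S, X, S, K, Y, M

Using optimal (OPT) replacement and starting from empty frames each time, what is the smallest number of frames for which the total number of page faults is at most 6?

3

f=1: 12 faults
f=2: 7 faults
f=3: 6 faults
f=4: 6 faults
f=5: 6 faults
f=6: 6 faults
Smallest f with faults ≤ 6 is 3.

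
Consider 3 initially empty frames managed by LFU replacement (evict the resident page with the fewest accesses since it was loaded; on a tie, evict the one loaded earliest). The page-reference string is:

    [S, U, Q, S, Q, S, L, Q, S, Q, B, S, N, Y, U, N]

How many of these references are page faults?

S -> miss, frames {S}
U -> miss, frames {S,U}
Q -> miss, frames {S,U,Q}
S -> hit
Q -> hit
S -> hit
L -> miss, evict U, frames {S,Q,L}
Q -> hit
S -> hit
Q -> hit
B -> miss, evict L, frames {S,Q,B}
S -> hit
N -> miss, evict B, frames {S,Q,N}
Y -> miss, evict N, frames {S,Q,Y}
U -> miss, evict Y, frames {S,Q,U}
N -> miss, evict U, frames {S,Q,N}
Page faults: 9.

9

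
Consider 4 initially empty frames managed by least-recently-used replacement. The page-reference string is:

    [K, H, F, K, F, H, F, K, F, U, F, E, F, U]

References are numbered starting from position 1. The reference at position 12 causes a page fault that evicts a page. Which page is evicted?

pos 1: K → fault, frames {K}
pos 2: H → fault, frames {K,H}
pos 3: F → fault, frames {K,H,F}
pos 4: K → hit
pos 5: F → hit
pos 6: H → hit
pos 7: F → hit
pos 8: K → hit
pos 9: F → hit
pos 10: U → fault, frames {H,K,F,U}
pos 11: F → hit
pos 12: E → fault, evict H, frames {K,U,F,E}
At position 12, page H is evicted.

H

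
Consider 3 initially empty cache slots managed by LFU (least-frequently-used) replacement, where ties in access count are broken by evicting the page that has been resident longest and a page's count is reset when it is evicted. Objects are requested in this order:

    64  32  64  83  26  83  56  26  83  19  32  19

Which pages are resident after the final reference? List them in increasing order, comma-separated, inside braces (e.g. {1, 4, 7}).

64 -> miss, frames [64]
32 -> miss, frames [64, 32]
64 -> hit
83 -> miss, frames [64, 32, 83]
26 -> miss, evict 32, frames [64, 83, 26]
83 -> hit
56 -> miss, evict 26, frames [64, 83, 56]
26 -> miss, evict 56, frames [64, 83, 26]
83 -> hit
19 -> miss, evict 26, frames [64, 83, 19]
32 -> miss, evict 19, frames [64, 83, 32]
19 -> miss, evict 32, frames [64, 83, 19]

{19, 64, 83}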